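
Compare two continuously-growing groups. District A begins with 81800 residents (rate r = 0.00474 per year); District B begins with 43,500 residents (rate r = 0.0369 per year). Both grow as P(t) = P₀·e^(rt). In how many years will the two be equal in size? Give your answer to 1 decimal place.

t ≈ 19.6 years

81800·e^(0.00474t) = 43500·e^(0.0369t)
81800/43500 = e^((0.0369 − 0.00474)t) → ln(1.88046) = 0.03216·t
t = 0.63152 / 0.03216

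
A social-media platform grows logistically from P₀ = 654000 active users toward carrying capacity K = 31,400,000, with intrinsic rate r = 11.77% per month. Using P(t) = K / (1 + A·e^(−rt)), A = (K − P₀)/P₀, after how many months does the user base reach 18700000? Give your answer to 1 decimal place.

t ≈ 36.0 months

A = (31400000 − 654000)/654000 = 47.01223
18700000 = 31400000/(1 + 47.01223·e^(−0.1177t)) → 1 + 47.01223·e^(−0.1177t) = 1.67914
e^(−0.1177t) = 0.014446 → t = ln(69.22274)/0.1177 = 4.23733/0.1177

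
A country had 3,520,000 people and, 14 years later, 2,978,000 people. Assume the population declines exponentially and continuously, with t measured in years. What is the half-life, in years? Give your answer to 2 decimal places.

r = ln(2978000/3520000) / 14 = ln(0.84602) / 14 ≈ -0.011944 per year
half-life = ln 2 / |r| = 0.69315 / 0.011944

half-life ≈ 58.04 years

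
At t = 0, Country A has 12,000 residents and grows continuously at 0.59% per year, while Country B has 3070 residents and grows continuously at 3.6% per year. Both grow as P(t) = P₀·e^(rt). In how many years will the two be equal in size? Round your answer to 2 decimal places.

t ≈ 45.29 years

12000·e^(0.0059t) = 3070·e^(0.036t)
12000/3070 = e^((0.036 − 0.0059)t) → ln(3.90879) = 0.0301·t
t = 1.36323 / 0.0301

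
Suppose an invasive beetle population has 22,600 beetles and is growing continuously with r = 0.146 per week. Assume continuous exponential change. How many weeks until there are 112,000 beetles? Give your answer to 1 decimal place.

112000 = 22600 · e^(0.146·t)
t = ln(112000/22600) / 0.146 = ln(4.95575) / 0.146 = 1.60055 / 0.146

t ≈ 11.0 weeks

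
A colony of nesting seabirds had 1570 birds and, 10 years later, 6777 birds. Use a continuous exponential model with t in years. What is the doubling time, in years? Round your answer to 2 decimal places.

doubling time ≈ 4.74 years

r = ln(6777/1570) / 10 = ln(4.31656) / 10 ≈ 0.146246 per year
doubling time = ln 2 / |r| = 0.69315 / 0.146246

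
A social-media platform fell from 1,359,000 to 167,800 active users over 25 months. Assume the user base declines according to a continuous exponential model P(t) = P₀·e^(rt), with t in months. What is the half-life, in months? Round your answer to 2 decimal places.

half-life ≈ 8.28 months

r = ln(167800/1359000) / 25 = ln(0.12347) / 25 ≈ -0.083669 per month
half-life = ln 2 / |r| = 0.69315 / 0.083669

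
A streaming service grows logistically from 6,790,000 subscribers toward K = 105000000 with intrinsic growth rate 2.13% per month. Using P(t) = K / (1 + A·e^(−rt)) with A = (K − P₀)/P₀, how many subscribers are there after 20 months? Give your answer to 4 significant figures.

≈ 10,050,000 subscribers

A = (105000000 − 6790000)/6790000 = 14.46392
P(20) = 105000000 / (1 + 14.46392·e^(−0.0213·20)) = 105000000 / (1 + 14.46392·0.653116)
= 105000000 / 10.44662 ≈ 10051096.99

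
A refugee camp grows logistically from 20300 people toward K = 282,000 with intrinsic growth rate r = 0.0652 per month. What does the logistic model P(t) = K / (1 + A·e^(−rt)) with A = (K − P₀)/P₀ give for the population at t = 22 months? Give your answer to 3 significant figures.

≈ 69,300 people

A = (282000 − 20300)/20300 = 12.89163
P(22) = 282000 / (1 + 12.89163·e^(−0.0652·22)) = 282000 / (1 + 12.89163·0.238258)
= 282000 / 4.07154 ≈ 69261.32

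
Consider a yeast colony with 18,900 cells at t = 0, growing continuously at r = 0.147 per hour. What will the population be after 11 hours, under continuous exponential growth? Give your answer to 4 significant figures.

P(11) = 18900 · e^(0.147·11) = 18900 · e^(1.617)
= 18900 · 5.03795 ≈ 95217.33

≈ 95,220 cells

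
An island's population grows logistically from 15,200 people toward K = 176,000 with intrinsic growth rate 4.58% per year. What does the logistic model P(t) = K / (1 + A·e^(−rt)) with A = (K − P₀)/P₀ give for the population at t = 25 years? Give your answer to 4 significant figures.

≈ 40,310 people

A = (176000 − 15200)/15200 = 10.57895
P(25) = 176000 / (1 + 10.57895·e^(−0.0458·25)) = 176000 / (1 + 10.57895·0.318224)
= 176000 / 4.36647 ≈ 40307.12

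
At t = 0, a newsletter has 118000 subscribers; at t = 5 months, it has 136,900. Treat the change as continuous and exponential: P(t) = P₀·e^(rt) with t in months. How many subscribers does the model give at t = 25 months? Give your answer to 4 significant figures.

≈ 248,000 subscribers

r = ln(136900/118000) / 5 ≈ 0.029713 per month
P(25) = 118000 · e^(0.029713·25) = 118000 · 2.10188 ≈ 248021.43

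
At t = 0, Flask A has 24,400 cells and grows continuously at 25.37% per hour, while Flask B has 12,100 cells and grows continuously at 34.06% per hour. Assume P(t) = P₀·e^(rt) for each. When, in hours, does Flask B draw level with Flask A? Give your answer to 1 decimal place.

t ≈ 8.1 hours

24400·e^(0.2537t) = 12100·e^(0.3406t)
24400/12100 = e^((0.3406 − 0.2537)t) → ln(2.01653) = 0.0869·t
t = 0.70138 / 0.0869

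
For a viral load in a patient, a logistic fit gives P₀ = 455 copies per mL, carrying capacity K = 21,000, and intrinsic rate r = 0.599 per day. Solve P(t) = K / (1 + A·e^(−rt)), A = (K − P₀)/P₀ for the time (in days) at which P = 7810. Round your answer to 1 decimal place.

t ≈ 5.5 days

A = (21000 − 455)/455 = 45.15385
7810 = 21000/(1 + 45.15385·e^(−0.599t)) → 1 + 45.15385·e^(−0.599t) = 2.68886
e^(−0.599t) = 0.037402 → t = ln(26.73628)/0.599 = 3.28602/0.599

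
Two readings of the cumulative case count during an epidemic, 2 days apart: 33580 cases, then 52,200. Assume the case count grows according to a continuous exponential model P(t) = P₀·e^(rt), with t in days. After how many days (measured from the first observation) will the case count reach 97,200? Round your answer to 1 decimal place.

r = ln(52200/33580) / 2 ≈ 0.220576 per day
t = ln(97200/33580) / r = 1.06284 / 0.220576 ≈ 4.818

t ≈ 4.8 days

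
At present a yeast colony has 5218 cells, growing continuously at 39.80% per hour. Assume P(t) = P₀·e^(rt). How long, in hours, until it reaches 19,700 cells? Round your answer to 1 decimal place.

19700 = 5218 · e^(0.398·t)
t = ln(19700/5218) / 0.398 = ln(3.77539) / 0.398 = 1.3285 / 0.398

t ≈ 3.3 hours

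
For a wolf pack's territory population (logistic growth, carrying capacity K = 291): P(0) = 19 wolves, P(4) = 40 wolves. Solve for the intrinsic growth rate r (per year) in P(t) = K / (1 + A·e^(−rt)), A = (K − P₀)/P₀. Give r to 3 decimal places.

r ≈ 0.206 per year

A = (291 − 19)/19 = 14.31579
40 = 291/(1 + 14.31579·e^(−r·4)) → e^(−4r) = (7.275 − 1)/14.31579 = 0.438327
r = −ln(0.438327)/4 = 0.82479/4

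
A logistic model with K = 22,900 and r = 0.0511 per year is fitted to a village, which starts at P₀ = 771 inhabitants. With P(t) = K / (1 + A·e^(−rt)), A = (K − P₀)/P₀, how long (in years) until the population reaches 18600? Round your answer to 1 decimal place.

t ≈ 94.4 years

A = (22900 − 771)/771 = 28.70169
18600 = 22900/(1 + 28.70169·e^(−0.0511t)) → 1 + 28.70169·e^(−0.0511t) = 1.23118
e^(−0.0511t) = 0.008055 → t = ln(124.15148)/0.0511 = 4.8215/0.0511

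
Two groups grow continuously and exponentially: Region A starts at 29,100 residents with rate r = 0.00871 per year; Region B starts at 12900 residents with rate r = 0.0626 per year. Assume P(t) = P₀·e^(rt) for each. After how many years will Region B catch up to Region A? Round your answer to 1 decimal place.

t ≈ 15.1 years

29100·e^(0.00871t) = 12900·e^(0.0626t)
29100/12900 = e^((0.0626 − 0.00871)t) → ln(2.25581) = 0.05389·t
t = 0.81351 / 0.05389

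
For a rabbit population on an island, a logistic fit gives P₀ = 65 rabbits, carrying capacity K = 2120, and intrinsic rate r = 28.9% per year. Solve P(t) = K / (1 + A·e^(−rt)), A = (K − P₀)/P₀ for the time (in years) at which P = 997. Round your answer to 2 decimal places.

A = (2120 − 65)/65 = 31.61538
997 = 2120/(1 + 31.61538·e^(−0.289t)) → 1 + 31.61538·e^(−0.289t) = 2.12638
e^(−0.289t) = 0.035628 → t = ln(28.06816)/0.289 = 3.33464/0.289

t ≈ 11.54 years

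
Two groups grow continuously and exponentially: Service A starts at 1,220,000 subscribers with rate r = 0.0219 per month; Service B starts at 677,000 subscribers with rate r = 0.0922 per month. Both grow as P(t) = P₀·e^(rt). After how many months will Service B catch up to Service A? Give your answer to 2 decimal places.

t ≈ 8.38 months

1220000·e^(0.0219t) = 677000·e^(0.0922t)
1220000/677000 = e^((0.0922 − 0.0219)t) → ln(1.80207) = 0.0703·t
t = 0.58893 / 0.0703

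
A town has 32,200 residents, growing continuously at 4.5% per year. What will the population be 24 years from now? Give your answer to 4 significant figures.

≈ 94,820 residents

P(24) = 32200 · e^(0.045·24) = 32200 · e^(1.08)
= 32200 · 2.94468 ≈ 94818.68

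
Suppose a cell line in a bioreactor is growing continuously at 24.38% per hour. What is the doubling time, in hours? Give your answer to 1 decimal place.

doubling time = ln(2) / |r| = 0.69315 / 0.2438

doubling time ≈ 2.8 hours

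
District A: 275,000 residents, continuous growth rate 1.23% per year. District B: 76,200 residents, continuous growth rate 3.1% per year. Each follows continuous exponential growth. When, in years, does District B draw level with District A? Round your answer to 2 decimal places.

t ≈ 68.63 years

275000·e^(0.0123t) = 76200·e^(0.031t)
275000/76200 = e^((0.031 − 0.0123)t) → ln(3.60892) = 0.0187·t
t = 1.28341 / 0.0187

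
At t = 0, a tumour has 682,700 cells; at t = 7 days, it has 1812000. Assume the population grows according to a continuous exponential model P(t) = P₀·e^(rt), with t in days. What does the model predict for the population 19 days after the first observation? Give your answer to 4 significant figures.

≈ 9,658,000 cells

r = ln(1812000/682700) / 7 ≈ 0.139447 per day
P(19) = 682700 · e^(0.139447·19) = 682700 · 14.14694 ≈ 9658115.74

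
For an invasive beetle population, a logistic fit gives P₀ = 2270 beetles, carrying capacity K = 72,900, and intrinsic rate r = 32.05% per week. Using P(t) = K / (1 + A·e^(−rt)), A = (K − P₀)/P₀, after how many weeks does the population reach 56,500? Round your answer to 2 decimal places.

A = (72900 − 2270)/2270 = 31.11454
56500 = 72900/(1 + 31.11454·e^(−0.3205t)) → 1 + 31.11454·e^(−0.3205t) = 1.29027
e^(−0.3205t) = 0.009329 → t = ln(107.19338)/0.3205 = 4.67463/0.3205

t ≈ 14.59 weeks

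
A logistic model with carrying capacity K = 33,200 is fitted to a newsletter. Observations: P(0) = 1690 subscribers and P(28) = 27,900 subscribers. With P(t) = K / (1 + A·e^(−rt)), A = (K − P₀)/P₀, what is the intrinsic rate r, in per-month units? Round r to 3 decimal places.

r ≈ 0.164 per month

A = (33200 − 1690)/1690 = 18.64497
27900 = 33200/(1 + 18.64497·e^(−r·28)) → e^(−28r) = (1.18996 − 1)/18.64497 = 0.010188
r = −ln(0.010188)/28 = 4.5865/28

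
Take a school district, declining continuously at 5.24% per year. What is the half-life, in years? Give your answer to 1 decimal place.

half-life = ln(2) / |r| = 0.69315 / 0.0524

half-life ≈ 13.2 years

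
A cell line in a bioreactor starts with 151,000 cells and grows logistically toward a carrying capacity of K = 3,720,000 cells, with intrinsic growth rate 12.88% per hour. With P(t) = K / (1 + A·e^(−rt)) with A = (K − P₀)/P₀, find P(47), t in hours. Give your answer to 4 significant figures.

≈ 3,524,000 cells

A = (3720000 − 151000)/151000 = 23.63576
P(47) = 3720000 / (1 + 23.63576·e^(−0.1288·47)) = 3720000 / (1 + 23.63576·0.002349)
= 3720000 / 1.05553 ≈ 3524297.2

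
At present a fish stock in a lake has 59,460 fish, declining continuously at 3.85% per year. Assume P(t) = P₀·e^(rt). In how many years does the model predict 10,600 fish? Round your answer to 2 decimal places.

t ≈ 44.79 years

10600 = 59460 · e^(-0.0385·t)
t = ln(10600/59460) / -0.0385 = ln(0.17827) / -0.0385 = -1.72445 / -0.0385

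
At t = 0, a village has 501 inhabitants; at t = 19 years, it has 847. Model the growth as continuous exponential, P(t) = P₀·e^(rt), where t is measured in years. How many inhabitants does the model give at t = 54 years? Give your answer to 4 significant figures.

r = ln(847/501) / 19 ≈ 0.027637 per year
P(54) = 501 · e^(0.027637·54) = 501 · 4.44764 ≈ 2228.27

≈ 2,228 inhabitants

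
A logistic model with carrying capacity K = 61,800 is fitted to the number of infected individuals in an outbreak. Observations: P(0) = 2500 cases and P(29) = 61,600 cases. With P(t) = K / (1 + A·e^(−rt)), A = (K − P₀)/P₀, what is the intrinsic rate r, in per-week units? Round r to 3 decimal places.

r ≈ 0.307 per week

A = (61800 − 2500)/2500 = 23.72
61600 = 61800/(1 + 23.72·e^(−r·29)) → e^(−29r) = (1.00325 − 1)/23.72 = 0.000137
r = −ln(0.000137)/29 = 8.89642/29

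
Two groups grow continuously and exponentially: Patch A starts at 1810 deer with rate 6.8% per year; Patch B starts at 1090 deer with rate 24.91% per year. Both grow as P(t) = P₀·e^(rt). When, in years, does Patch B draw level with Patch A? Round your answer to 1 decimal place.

t ≈ 2.8 years

1810·e^(0.068t) = 1090·e^(0.2491t)
1810/1090 = e^((0.2491 − 0.068)t) → ln(1.66055) = 0.1811·t
t = 0.50715 / 0.1811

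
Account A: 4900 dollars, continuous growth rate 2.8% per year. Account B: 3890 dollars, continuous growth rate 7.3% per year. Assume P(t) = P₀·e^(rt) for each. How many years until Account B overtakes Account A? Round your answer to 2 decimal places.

4900·e^(0.028t) = 3890·e^(0.073t)
4900/3890 = e^((0.073 − 0.028)t) → ln(1.25964) = 0.045·t
t = 0.23083 / 0.045

t ≈ 5.13 years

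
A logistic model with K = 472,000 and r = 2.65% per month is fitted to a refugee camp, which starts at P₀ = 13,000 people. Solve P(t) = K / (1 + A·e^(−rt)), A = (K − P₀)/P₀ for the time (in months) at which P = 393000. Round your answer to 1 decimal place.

t ≈ 195.0 months

A = (472000 − 13000)/13000 = 35.30769
393000 = 472000/(1 + 35.30769·e^(−0.0265t)) → 1 + 35.30769·e^(−0.0265t) = 1.20102
e^(−0.0265t) = 0.005693 → t = ln(175.6446)/0.0265 = 5.16846/0.0265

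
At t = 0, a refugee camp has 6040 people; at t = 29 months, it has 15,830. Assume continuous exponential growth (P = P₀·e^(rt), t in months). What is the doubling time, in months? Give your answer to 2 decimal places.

r = ln(15830/6040) / 29 = ln(2.62086) / 29 ≈ 0.033224 per month
doubling time = ln 2 / |r| = 0.69315 / 0.033224

doubling time ≈ 20.86 months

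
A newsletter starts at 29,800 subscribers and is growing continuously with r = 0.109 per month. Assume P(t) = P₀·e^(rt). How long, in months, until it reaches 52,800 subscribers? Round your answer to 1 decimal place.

t ≈ 5.2 months

52800 = 29800 · e^(0.109·t)
t = ln(52800/29800) / 0.109 = ln(1.77181) / 0.109 = 0.572 / 0.109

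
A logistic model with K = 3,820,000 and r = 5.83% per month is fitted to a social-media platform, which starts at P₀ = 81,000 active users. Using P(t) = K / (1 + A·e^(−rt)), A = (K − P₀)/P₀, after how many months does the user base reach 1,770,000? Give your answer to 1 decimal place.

t ≈ 63.2 months

A = (3820000 − 81000)/81000 = 46.16049
1770000 = 3820000/(1 + 46.16049·e^(−0.0583t)) → 1 + 46.16049·e^(−0.0583t) = 2.15819
e^(−0.0583t) = 0.025091 → t = ln(39.85565)/0.0583 = 3.68526/0.0583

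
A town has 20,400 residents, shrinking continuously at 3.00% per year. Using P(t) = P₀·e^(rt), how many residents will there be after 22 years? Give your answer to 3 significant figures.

≈ 10,500 residents

P(22) = 20400 · e^(-0.03·22) = 20400 · e^(-0.66)
= 20400 · 0.51685 ≈ 10543.77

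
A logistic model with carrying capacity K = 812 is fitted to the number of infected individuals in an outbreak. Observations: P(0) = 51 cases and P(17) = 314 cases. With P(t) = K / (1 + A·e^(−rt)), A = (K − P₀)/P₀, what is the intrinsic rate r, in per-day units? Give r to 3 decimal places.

A = (812 − 51)/51 = 14.92157
314 = 812/(1 + 14.92157·e^(−r·17)) → e^(−17r) = (2.58599 − 1)/14.92157 = 0.106288
r = −ln(0.106288)/17 = 2.2416/17

r ≈ 0.132 per day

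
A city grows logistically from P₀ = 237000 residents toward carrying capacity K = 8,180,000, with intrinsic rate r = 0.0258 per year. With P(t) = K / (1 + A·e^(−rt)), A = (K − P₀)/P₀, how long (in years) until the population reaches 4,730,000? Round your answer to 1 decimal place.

A = (8180000 − 237000)/237000 = 33.51477
4730000 = 8180000/(1 + 33.51477·e^(−0.0258t)) → 1 + 33.51477·e^(−0.0258t) = 1.72939
e^(−0.0258t) = 0.021763 → t = ln(45.94923)/0.0258 = 3.82754/0.0258

t ≈ 148.4 years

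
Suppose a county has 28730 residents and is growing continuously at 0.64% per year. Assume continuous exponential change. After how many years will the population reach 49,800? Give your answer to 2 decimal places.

t ≈ 85.95 years

49800 = 28730 · e^(0.0064·t)
t = ln(49800/28730) / 0.0064 = ln(1.73338) / 0.0064 = 0.55007 / 0.0064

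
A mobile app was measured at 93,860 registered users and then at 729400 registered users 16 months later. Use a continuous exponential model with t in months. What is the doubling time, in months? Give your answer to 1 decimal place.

doubling time ≈ 5.4 months

r = ln(729400/93860) / 16 = ln(7.77115) / 16 ≈ 0.128151 per month
doubling time = ln 2 / |r| = 0.69315 / 0.128151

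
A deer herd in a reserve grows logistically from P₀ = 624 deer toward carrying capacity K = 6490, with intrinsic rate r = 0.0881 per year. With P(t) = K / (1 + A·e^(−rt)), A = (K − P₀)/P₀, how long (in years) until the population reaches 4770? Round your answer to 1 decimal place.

A = (6490 − 624)/624 = 9.40064
4770 = 6490/(1 + 9.40064·e^(−0.0881t)) → 1 + 9.40064·e^(−0.0881t) = 1.36059
e^(−0.0881t) = 0.038358 → t = ln(26.07038)/0.0881 = 3.2608/0.0881

t ≈ 37.0 years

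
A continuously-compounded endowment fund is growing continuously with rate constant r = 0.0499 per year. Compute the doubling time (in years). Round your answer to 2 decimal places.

doubling time ≈ 13.89 years

doubling time = ln(2) / |r| = 0.69315 / 0.0499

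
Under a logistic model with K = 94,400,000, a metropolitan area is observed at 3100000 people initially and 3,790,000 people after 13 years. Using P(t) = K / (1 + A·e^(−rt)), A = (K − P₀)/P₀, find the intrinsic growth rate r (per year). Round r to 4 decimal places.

r ≈ 0.0160 per year

A = (94400000 − 3100000)/3100000 = 29.45161
3790000 = 94400000/(1 + 29.45161·e^(−r·13)) → e^(−13r) = (24.90765 − 1)/29.45161 = 0.81176
r = −ln(0.81176)/13 = 0.20855/13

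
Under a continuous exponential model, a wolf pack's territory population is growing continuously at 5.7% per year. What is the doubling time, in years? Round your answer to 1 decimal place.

doubling time ≈ 12.2 years

doubling time = ln(2) / |r| = 0.69315 / 0.057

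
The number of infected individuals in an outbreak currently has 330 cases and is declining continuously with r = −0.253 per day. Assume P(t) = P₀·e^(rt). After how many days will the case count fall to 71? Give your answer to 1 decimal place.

t ≈ 6.1 days

71 = 330 · e^(-0.253·t)
t = ln(71/330) / -0.253 = ln(0.21515) / -0.253 = -1.53641 / -0.253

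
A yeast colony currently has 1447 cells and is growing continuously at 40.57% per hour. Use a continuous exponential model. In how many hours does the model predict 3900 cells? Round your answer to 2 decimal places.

3900 = 1447 · e^(0.4057·t)
t = ln(3900/1447) / 0.4057 = ln(2.69523) / 0.4057 = 0.99148 / 0.4057

t ≈ 2.44 hours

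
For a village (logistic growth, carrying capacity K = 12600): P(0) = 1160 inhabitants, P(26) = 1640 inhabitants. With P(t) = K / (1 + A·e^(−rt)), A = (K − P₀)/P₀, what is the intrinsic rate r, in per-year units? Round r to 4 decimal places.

r ≈ 0.0150 per year

A = (12600 − 1160)/1160 = 9.86207
1640 = 12600/(1 + 9.86207·e^(−r·26)) → e^(−26r) = (7.68293 − 1)/9.86207 = 0.677639
r = −ln(0.677639)/26 = 0.38914/26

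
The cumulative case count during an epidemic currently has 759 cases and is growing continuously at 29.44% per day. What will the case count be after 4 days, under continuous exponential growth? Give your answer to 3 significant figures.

P(4) = 759 · e^(0.2944·4) = 759 · e^(1.1776)
= 759 · 3.24657 ≈ 2464.15

≈ 2,460 cases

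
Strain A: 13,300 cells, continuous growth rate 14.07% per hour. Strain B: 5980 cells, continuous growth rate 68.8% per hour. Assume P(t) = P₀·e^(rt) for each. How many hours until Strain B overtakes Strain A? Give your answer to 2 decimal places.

t ≈ 1.46 hours

13300·e^(0.1407t) = 5980·e^(0.688t)
13300/5980 = e^((0.688 − 0.1407)t) → ln(2.22408) = 0.5473·t
t = 0.79934 / 0.5473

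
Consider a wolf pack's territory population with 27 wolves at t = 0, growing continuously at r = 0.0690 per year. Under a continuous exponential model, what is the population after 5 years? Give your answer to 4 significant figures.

≈ 38.12 wolves

P(5) = 27 · e^(0.069·5) = 27 · e^(0.345)
= 27 · 1.41199 ≈ 38.12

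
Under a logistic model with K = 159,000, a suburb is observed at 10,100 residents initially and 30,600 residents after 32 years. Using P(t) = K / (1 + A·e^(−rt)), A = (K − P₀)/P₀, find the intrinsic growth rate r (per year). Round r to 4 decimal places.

r ≈ 0.0393 per year

A = (159000 − 10100)/10100 = 14.74257
30600 = 159000/(1 + 14.74257·e^(−r·32)) → e^(−32r) = (5.19608 − 1)/14.74257 = 0.284623
r = −ln(0.284623)/32 = 1.25659/32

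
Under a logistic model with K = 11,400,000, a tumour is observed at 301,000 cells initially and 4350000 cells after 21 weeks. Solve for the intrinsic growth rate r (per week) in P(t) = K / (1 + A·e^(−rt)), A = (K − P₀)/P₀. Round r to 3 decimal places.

r ≈ 0.149 per week

A = (11400000 − 301000)/301000 = 36.87375
4350000 = 11400000/(1 + 36.87375·e^(−r·21)) → e^(−21r) = (2.62069 − 1)/36.87375 = 0.043952
r = −ln(0.043952)/21 = 3.12465/21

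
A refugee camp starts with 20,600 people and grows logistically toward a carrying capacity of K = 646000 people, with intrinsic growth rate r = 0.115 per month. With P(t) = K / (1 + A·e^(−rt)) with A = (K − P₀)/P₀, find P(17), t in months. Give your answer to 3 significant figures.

≈ 122,000 people

A = (646000 − 20600)/20600 = 30.35922
P(17) = 646000 / (1 + 30.35922·e^(−0.115·17)) = 646000 / (1 + 30.35922·0.141564)
= 646000 / 5.29779 ≈ 121937.69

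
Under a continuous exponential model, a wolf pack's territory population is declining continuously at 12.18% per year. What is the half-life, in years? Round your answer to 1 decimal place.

half-life ≈ 5.7 years

half-life = ln(2) / |r| = 0.69315 / 0.1218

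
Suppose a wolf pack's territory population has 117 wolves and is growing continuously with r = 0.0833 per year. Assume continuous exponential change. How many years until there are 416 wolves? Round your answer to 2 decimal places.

t ≈ 15.23 years

416 = 117 · e^(0.0833·t)
t = ln(416/117) / 0.0833 = ln(3.55556) / 0.0833 = 1.26851 / 0.0833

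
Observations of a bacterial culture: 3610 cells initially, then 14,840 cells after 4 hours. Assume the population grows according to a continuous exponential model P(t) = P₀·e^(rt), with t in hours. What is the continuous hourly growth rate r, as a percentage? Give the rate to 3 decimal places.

r ≈ 35.340% per hour

14840 = 3610 · e^(r·4)
e^(4r) = 14840/3610 = 4.1108
r = ln(4.1108) / 4 = 1.41362 / 4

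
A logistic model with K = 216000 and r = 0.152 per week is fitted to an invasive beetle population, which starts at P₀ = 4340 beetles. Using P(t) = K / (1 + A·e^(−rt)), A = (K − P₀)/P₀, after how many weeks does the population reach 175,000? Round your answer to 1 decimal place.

t ≈ 35.1 weeks

A = (216000 − 4340)/4340 = 48.76959
175000 = 216000/(1 + 48.76959·e^(−0.152t)) → 1 + 48.76959·e^(−0.152t) = 1.23429
e^(−0.152t) = 0.004804 → t = ln(208.16286)/0.152 = 5.33832/0.152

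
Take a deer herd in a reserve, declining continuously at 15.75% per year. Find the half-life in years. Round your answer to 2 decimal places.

half-life = ln(2) / |r| = 0.69315 / 0.1575

half-life ≈ 4.40 years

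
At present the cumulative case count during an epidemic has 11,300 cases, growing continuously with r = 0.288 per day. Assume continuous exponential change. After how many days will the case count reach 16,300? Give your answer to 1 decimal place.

t ≈ 1.3 days

16300 = 11300 · e^(0.288·t)
t = ln(16300/11300) / 0.288 = ln(1.44248) / 0.288 = 0.36636 / 0.288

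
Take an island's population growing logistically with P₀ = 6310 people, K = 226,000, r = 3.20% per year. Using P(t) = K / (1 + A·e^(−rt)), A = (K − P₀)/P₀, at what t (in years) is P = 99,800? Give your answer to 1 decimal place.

t ≈ 103.6 years

A = (226000 − 6310)/6310 = 34.81616
99800 = 226000/(1 + 34.81616·e^(−0.032t)) → 1 + 34.81616·e^(−0.032t) = 2.26453
e^(−0.032t) = 0.03632 → t = ln(27.53291)/0.032 = 3.31538/0.032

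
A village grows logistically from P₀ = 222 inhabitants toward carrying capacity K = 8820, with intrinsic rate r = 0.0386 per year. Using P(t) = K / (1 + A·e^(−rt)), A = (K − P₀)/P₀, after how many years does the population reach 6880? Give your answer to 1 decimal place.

A = (8820 − 222)/222 = 38.72973
6880 = 8820/(1 + 38.72973·e^(−0.0386t)) → 1 + 38.72973·e^(−0.0386t) = 1.28198
e^(−0.0386t) = 0.007281 → t = ln(137.35079)/0.0386 = 4.92254/0.0386

t ≈ 127.5 years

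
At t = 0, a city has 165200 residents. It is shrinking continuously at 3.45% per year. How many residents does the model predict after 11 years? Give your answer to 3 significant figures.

P(11) = 165200 · e^(-0.0345·11) = 165200 · e^(-0.3795)
= 165200 · 0.6842 ≈ 113030.41

≈ 113,000 residents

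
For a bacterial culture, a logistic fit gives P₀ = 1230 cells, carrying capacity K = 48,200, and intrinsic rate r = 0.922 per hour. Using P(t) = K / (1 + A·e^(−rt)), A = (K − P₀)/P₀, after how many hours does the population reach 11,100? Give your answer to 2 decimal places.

A = (48200 − 1230)/1230 = 38.18699
11100 = 48200/(1 + 38.18699·e^(−0.922t)) → 1 + 38.18699·e^(−0.922t) = 4.34234
e^(−0.922t) = 0.087526 → t = ln(11.42522)/0.922 = 2.43582/0.922

t ≈ 2.64 hours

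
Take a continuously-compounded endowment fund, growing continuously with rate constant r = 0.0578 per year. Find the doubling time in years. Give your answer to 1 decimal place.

doubling time ≈ 12.0 years

doubling time = ln(2) / |r| = 0.69315 / 0.0578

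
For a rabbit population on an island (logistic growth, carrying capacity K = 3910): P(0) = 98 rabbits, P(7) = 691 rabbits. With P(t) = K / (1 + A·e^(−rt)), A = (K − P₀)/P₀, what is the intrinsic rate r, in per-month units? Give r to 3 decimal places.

r ≈ 0.303 per month

A = (3910 − 98)/98 = 38.89796
691 = 3910/(1 + 38.89796·e^(−r·7)) → e^(−7r) = (5.65847 − 1)/38.89796 = 0.119761
r = −ln(0.119761)/7 = 2.12226/7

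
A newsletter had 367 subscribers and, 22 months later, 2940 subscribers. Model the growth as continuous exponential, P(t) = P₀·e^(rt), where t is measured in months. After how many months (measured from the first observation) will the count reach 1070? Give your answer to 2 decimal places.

r = ln(2940/367) / 22 ≈ 0.094582 per month
t = ln(1070/367) / r = 1.07005 / 0.094582 ≈ 11.313

t ≈ 11.31 months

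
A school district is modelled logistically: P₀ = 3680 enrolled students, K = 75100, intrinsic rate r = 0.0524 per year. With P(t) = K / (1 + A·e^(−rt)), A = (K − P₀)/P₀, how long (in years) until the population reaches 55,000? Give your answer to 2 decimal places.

t ≈ 75.81 years

A = (75100 − 3680)/3680 = 19.40761
55000 = 75100/(1 + 19.40761·e^(−0.0524t)) → 1 + 19.40761·e^(−0.0524t) = 1.36545
e^(−0.0524t) = 0.01883 → t = ln(53.1054)/0.0524 = 3.97228/0.0524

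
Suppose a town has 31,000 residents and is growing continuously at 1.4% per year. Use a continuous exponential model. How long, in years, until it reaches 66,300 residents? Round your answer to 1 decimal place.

66300 = 31000 · e^(0.014·t)
t = ln(66300/31000) / 0.014 = ln(2.13871) / 0.014 = 0.7602 / 0.014

t ≈ 54.3 years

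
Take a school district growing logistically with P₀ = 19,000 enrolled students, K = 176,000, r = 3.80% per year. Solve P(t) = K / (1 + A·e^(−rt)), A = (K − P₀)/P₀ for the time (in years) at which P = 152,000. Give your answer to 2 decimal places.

A = (176000 − 19000)/19000 = 8.26316
152000 = 176000/(1 + 8.26316·e^(−0.038t)) → 1 + 8.26316·e^(−0.038t) = 1.15789
e^(−0.038t) = 0.019108 → t = ln(52.33333)/0.038 = 3.95763/0.038

t ≈ 104.15 years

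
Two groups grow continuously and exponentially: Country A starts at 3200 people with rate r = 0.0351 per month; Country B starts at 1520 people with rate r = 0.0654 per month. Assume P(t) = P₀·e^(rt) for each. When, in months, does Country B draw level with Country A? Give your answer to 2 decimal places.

3200·e^(0.0351t) = 1520·e^(0.0654t)
3200/1520 = e^((0.0654 − 0.0351)t) → ln(2.10526) = 0.0303·t
t = 0.74444 / 0.0303

t ≈ 24.57 months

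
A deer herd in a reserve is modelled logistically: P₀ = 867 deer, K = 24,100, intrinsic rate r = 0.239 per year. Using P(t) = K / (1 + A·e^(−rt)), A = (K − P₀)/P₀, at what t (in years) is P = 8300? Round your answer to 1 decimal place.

t ≈ 11.1 years

A = (24100 − 867)/867 = 26.797
8300 = 24100/(1 + 26.797·e^(−0.239t)) → 1 + 26.797·e^(−0.239t) = 2.90361
e^(−0.239t) = 0.071038 → t = ln(14.07691)/0.239 = 2.64454/0.239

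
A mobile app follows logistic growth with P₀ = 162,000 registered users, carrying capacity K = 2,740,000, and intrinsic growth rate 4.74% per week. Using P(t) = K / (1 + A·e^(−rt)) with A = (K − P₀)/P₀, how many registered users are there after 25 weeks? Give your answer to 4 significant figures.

≈ 467,100 registered users

A = (2740000 − 162000)/162000 = 15.91358
P(25) = 2740000 / (1 + 15.91358·e^(−0.0474·25)) = 2740000 / (1 + 15.91358·0.305746)
= 2740000 / 5.86552 ≈ 467137.05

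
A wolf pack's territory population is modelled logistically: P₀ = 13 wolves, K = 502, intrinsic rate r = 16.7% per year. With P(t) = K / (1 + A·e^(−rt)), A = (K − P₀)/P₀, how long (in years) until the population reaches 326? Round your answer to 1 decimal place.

A = (502 − 13)/13 = 37.61538
326 = 502/(1 + 37.61538·e^(−0.167t)) → 1 + 37.61538·e^(−0.167t) = 1.53988
e^(−0.167t) = 0.014353 → t = ln(69.67395)/0.167 = 4.24383/0.167

t ≈ 25.4 years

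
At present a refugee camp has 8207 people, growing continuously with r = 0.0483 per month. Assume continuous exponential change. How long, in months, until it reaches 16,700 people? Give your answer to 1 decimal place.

16700 = 8207 · e^(0.0483·t)
t = ln(16700/8207) / 0.0483 = ln(2.03485) / 0.0483 = 0.71042 / 0.0483

t ≈ 14.7 months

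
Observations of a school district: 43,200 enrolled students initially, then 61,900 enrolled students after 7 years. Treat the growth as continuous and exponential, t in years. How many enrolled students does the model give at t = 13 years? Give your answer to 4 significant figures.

≈ 84,250 enrolled students

r = ln(61900/43200) / 7 ≈ 0.051383 per year
P(13) = 43200 · e^(0.051383·13) = 43200 · 1.95029 ≈ 84252.4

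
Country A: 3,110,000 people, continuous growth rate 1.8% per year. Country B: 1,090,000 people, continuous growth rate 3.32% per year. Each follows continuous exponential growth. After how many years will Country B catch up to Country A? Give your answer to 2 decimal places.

3110000·e^(0.018t) = 1090000·e^(0.0332t)
3110000/1090000 = e^((0.0332 − 0.018)t) → ln(2.85321) = 0.0152·t
t = 1.04845 / 0.0152

t ≈ 68.98 years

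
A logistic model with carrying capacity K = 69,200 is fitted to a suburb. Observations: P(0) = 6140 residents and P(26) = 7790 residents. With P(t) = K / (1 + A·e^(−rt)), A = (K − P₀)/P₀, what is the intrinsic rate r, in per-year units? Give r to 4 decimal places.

A = (69200 − 6140)/6140 = 10.27036
7790 = 69200/(1 + 10.27036·e^(−r·26)) → e^(−26r) = (8.88318 − 1)/10.27036 = 0.767567
r = −ln(0.767567)/26 = 0.26453/26

r ≈ 0.0102 per year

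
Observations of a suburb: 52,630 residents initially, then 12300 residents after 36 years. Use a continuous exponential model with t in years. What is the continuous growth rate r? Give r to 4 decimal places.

12300 = 52630 · e^(r·36)
e^(36r) = 12300/52630 = 0.23371
r = ln(0.23371) / 36 = -1.45369 / 36

r ≈ -0.0404 per year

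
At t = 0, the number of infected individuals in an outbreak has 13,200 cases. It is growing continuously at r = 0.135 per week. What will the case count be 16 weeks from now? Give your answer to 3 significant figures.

P(16) = 13200 · e^(0.135·16) = 13200 · e^(2.16)
= 13200 · 8.67114 ≈ 114459.02

≈ 114,000 cases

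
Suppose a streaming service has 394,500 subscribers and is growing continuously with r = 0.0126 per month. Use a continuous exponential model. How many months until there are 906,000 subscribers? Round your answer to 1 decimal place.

t ≈ 66.0 months

906000 = 394500 · e^(0.0126·t)
t = ln(906000/394500) / 0.0126 = ln(2.29658) / 0.0126 = 0.83142 / 0.0126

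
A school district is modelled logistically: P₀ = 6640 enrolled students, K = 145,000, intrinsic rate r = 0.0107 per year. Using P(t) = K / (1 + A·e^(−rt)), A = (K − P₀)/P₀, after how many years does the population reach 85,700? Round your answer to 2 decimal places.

A = (145000 − 6640)/6640 = 20.83735
85700 = 145000/(1 + 20.83735·e^(−0.0107t)) → 1 + 20.83735·e^(−0.0107t) = 1.69195
e^(−0.0107t) = 0.033207 → t = ln(30.11401)/0.0107 = 3.40499/0.0107

t ≈ 318.22 years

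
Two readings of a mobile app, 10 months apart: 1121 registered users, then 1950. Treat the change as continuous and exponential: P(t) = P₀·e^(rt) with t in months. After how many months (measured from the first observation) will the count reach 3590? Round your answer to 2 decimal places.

t ≈ 21.02 months

r = ln(1950/1121) / 10 ≈ 0.055361 per month
t = ln(3590/1121) / r = 1.16393 / 0.055361 ≈ 21.024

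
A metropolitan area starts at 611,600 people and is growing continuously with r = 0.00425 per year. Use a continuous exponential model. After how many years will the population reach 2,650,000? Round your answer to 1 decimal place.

t ≈ 345.0 years

2650000 = 611600 · e^(0.00425·t)
t = ln(2650000/611600) / 0.00425 = ln(4.3329) / 0.00425 = 1.46624 / 0.00425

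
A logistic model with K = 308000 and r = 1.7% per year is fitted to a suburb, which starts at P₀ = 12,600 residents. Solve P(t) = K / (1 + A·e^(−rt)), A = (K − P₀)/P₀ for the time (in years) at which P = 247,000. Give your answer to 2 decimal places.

t ≈ 267.83 years

A = (308000 − 12600)/12600 = 23.44444
247000 = 308000/(1 + 23.44444·e^(−0.017t)) → 1 + 23.44444·e^(−0.017t) = 1.24696
e^(−0.017t) = 0.010534 → t = ln(94.93078)/0.017 = 4.55315/0.017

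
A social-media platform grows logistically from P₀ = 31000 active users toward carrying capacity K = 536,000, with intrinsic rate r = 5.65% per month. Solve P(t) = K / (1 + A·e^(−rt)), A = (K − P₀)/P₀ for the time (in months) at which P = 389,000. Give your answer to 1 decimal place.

t ≈ 66.6 months

A = (536000 − 31000)/31000 = 16.29032
389000 = 536000/(1 + 16.29032·e^(−0.0565t)) → 1 + 16.29032·e^(−0.0565t) = 1.37789
e^(−0.0565t) = 0.023197 → t = ln(43.1084)/0.0565 = 3.76372/0.0565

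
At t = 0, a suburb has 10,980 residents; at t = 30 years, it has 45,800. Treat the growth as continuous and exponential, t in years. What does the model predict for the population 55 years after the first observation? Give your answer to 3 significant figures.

r = ln(45800/10980) / 30 ≈ 0.047607 per year
P(55) = 10980 · e^(0.047607·55) = 10980 · 13.71352 ≈ 150574.5

≈ 151,000 residents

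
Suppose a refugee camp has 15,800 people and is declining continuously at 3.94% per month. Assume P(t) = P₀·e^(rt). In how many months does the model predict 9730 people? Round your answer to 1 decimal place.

t ≈ 12.3 months

9730 = 15800 · e^(-0.0394·t)
t = ln(9730/15800) / -0.0394 = ln(0.61582) / -0.0394 = -0.4848 / -0.0394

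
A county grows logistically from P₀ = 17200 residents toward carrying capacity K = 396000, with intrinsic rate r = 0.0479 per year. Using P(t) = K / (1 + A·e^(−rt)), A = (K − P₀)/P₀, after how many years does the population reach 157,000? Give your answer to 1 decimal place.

t ≈ 55.8 years

A = (396000 − 17200)/17200 = 22.02326
157000 = 396000/(1 + 22.02326·e^(−0.0479t)) → 1 + 22.02326·e^(−0.0479t) = 2.52229
e^(−0.0479t) = 0.069122 → t = ln(14.46716)/0.0479 = 2.67188/0.0479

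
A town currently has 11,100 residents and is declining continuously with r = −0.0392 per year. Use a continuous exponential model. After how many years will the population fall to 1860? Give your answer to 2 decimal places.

1860 = 11100 · e^(-0.0392·t)
t = ln(1860/11100) / -0.0392 = ln(0.16757) / -0.0392 = -1.78637 / -0.0392

t ≈ 45.57 years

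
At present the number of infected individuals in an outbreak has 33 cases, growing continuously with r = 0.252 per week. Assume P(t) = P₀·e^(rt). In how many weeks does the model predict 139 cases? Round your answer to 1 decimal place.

t ≈ 5.7 weeks

139 = 33 · e^(0.252·t)
t = ln(139/33) / 0.252 = ln(4.21212) / 0.252 = 1.43797 / 0.252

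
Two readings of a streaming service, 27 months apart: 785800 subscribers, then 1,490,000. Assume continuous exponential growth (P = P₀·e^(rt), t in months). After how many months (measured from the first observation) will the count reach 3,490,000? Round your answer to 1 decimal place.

r = ln(1490000/785800) / 27 ≈ 0.023697 per month
t = ln(3490000/785800) / r = 1.49095 / 0.023697 ≈ 62.916

t ≈ 62.9 months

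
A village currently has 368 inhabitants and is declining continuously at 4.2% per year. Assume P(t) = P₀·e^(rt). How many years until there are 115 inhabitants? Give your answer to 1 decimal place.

t ≈ 27.7 years

115 = 368 · e^(-0.042·t)
t = ln(115/368) / -0.042 = ln(0.3125) / -0.042 = -1.16315 / -0.042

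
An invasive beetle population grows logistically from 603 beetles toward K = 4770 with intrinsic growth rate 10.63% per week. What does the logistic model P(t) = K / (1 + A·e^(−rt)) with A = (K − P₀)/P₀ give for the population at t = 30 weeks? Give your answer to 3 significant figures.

≈ 3,710 beetles

A = (4770 − 603)/603 = 6.91045
P(30) = 4770 / (1 + 6.91045·e^(−0.1063·30)) = 4770 / (1 + 6.91045·0.041213)
= 4770 / 1.2848 ≈ 3712.64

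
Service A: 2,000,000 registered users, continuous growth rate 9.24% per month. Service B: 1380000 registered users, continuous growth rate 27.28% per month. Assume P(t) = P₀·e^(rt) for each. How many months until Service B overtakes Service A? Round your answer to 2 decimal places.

t ≈ 2.06 months

2000000·e^(0.0924t) = 1380000·e^(0.2728t)
2000000/1380000 = e^((0.2728 − 0.0924)t) → ln(1.44928) = 0.1804·t
t = 0.37106 / 0.1804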